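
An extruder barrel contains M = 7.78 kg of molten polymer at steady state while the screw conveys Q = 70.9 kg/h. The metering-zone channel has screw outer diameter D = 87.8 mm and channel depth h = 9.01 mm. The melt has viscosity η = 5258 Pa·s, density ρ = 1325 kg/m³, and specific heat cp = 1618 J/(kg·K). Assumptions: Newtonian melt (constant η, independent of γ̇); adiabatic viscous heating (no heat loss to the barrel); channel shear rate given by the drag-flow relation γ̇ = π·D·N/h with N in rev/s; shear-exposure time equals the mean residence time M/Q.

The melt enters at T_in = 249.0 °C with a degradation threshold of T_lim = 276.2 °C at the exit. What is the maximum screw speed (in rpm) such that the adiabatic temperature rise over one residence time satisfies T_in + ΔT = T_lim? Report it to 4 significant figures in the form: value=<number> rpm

value=10.38 rpm

Throughput in SI: Q_s = 70.9 kg/h ÷ 3600 s/h = 0.0196944 kg/s
t_res = M / Q_s = 7.78 ÷ 0.0196944 = 395.035 s
Convert to metres: D = 0.0878 m, h = 0.00901 m
ΔT_a = T_lim − T_in = 276.2 − 249.0 = 27.2 K
γ̇_max² = ΔT_a·ρ·cp / (η·t_res) = [27.2 × 1325 × 1618] / [5258 × 395.035] = 28.0742 s⁻²
γ̇_max = √28.0742 = 5.29851 s⁻¹
N_max = γ̇_max h / (πD) = 5.29851·0.00901/(π·0.0878) = 0.173075 rev/s → ×60 = 10.3845 rpm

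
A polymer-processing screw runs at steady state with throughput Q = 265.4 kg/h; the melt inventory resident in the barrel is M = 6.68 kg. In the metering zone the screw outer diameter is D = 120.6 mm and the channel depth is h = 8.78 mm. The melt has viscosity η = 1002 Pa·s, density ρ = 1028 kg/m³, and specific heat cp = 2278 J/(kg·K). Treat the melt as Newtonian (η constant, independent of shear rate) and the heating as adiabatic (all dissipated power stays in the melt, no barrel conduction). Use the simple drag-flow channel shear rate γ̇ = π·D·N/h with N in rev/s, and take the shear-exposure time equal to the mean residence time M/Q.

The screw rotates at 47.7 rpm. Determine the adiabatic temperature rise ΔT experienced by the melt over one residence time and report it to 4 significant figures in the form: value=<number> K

Throughput in SI: Q_s = 265.4 kg/h ÷ 3600 s/h = 0.0737222 kg/s
Mean residence time: t_res = M/Q_s = 6.68 kg / 0.0737222 kg/s = 90.6104 s
Convert to SI: D = 0.1206 m, h = 0.00878 m, N = 47.7/60 = 0.795 rev/s
γ̇ = π·D·N / h = π · 0.1206 · 0.795 / 0.00878 = 34.306 s⁻¹
ΔT = η·γ̇²·t_res / (ρ·cp) = 1002 · (34.306)² · 90.6104 / (1028 · 2278) = 45.6287 K

value=45.63 K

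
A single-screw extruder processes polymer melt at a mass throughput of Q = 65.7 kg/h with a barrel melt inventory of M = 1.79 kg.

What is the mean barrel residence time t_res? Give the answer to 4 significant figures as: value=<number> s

value=98.08 s

Q_s = Q / 3600 = 65.7 / 3600 = 0.01825 kg/s
Mean residence time: t_res = M/Q_s = 1.79 kg / 0.01825 kg/s = 98.0822 s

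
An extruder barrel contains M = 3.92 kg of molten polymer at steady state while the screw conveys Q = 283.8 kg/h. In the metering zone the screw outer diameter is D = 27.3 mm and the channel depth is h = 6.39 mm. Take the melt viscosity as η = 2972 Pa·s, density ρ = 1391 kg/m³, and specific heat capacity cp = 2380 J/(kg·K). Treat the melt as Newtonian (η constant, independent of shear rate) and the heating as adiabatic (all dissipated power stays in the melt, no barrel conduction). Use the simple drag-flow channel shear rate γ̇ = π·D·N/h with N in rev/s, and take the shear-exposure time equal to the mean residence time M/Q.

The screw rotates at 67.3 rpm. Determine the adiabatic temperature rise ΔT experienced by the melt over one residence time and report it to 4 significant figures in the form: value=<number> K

value=10.12 K

Q_s = Q / 3600 = 283.8 / 3600 = 0.0788333 kg/s
t_res = M / Q_s = 3.92 / 0.0788333 = 49.7252 s
Convert to SI: D = 0.0273 m, h = 0.00639 m, N = 67.3/60 = 1.12167 rev/s
γ̇ = π D N / h = (π)(0.0273)(1.12167) / 0.00639 = 15.0548 s⁻¹
Adiabatic rise: ΔT = η γ̇² t_res / (ρ cp) = 2972·(15.0548)²·49.7252 / (1391·2380) = 10.1175 K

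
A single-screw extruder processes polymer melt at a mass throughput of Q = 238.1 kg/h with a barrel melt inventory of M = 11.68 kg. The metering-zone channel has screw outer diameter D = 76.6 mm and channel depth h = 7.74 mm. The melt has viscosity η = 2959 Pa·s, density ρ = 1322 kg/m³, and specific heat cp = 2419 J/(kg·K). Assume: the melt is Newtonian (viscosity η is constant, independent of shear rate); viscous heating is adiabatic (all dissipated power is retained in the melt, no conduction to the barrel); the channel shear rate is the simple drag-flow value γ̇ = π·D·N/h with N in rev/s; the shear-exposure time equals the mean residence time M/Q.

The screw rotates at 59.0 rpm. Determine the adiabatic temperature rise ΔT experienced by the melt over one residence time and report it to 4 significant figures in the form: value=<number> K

value=152.7 K

Q_s = Q / 3600 = 238.1 / 3600 = 0.0661389 kg/s
t_res = M / Q_s = 11.68 ÷ 0.0661389 = 176.598 s
D = 76.6 mm = 0.0766 m;  h = 7.74 mm = 0.00774 m;  N = 59.0 rpm / 60 = 0.983333 rev/s
γ̇ = π·D·N / h = π · 0.0766 · 0.983333 / 0.00774 = 30.573 s⁻¹
Adiabatic rise: ΔT = η γ̇² t_res / (ρ cp) = 2959·(30.573)²·176.598 / (1322·2419) = 152.736 K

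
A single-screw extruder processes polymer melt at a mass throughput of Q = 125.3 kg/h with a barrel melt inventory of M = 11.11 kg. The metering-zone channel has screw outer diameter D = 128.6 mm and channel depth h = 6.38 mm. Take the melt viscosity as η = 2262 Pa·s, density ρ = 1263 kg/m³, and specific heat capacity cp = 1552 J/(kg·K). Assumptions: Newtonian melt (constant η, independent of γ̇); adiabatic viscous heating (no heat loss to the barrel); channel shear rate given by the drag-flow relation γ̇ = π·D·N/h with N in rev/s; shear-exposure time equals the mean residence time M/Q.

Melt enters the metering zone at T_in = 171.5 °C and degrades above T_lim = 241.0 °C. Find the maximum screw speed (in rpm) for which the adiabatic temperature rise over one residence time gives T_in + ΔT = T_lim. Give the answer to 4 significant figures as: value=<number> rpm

Q_s = Q / 3600 = 125.3 / 3600 = 0.0348056 kg/s
t_res = M / Q_s = 11.11 / 0.0348056 = 319.202 s
Geometry in SI: D = 128.6 mm → 0.1286 m, h = 6.38 mm → 0.00638 m
ΔT_a = T_lim − T_in = 241.0 − 171.5 = 69.5 K
γ̇_max² = ΔT_a·ρ·cp/(η·t_res) = 69.5·1263·1552/(2262·319.202) = 188.678 s⁻²
γ̇_max = √188.678 = 13.736 s⁻¹
N_max = γ̇_max·h / (π·D) = 13.736 · 0.00638 / (π · 0.1286) = 0.216916 rev/s = 13.0149 rpm

value=13.01 rpm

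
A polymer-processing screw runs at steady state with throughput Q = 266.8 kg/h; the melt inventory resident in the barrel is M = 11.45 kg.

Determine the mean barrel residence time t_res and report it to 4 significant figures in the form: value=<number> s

Q_s = Q / 3600 = 266.8 / 3600 = 0.0741111 kg/s
Mean residence time: t_res = M/Q_s = 11.45 kg / 0.0741111 kg/s = 154.498 s

value=154.5 s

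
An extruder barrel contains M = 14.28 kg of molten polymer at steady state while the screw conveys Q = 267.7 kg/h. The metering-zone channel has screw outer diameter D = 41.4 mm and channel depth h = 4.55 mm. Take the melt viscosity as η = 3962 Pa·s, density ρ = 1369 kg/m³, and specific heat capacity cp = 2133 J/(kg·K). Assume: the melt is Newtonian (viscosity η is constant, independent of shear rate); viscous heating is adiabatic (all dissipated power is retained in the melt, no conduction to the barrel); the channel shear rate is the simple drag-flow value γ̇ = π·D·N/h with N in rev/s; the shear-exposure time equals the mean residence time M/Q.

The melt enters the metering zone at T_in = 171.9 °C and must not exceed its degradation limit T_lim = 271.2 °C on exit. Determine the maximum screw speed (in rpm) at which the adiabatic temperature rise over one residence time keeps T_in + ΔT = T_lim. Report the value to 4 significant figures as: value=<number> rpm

value=40.98 rpm

Q_s = Q / 3600 = 267.7 / 3600 = 0.0743611 kg/s
t_res = M / Q_s = 14.28 ÷ 0.0743611 = 192.036 s
Convert to metres: D = 0.0414 m, h = 0.00455 m
Allowable rise: ΔT_a = T_lim − T_in = 271.2 − 171.9 = 99.3 K
γ̇_max² = ΔT_a·ρ·cp/(η·t_res) = 99.3·1369·2133/(3962·192.036) = 381.107 s⁻²
γ̇_max = sqrt(381.107) = 19.522 s⁻¹
N_max = γ̇_max·h / (π·D) = 19.522 · 0.00455 / (π · 0.0414) = 0.682943 rev/s = 40.9766 rpm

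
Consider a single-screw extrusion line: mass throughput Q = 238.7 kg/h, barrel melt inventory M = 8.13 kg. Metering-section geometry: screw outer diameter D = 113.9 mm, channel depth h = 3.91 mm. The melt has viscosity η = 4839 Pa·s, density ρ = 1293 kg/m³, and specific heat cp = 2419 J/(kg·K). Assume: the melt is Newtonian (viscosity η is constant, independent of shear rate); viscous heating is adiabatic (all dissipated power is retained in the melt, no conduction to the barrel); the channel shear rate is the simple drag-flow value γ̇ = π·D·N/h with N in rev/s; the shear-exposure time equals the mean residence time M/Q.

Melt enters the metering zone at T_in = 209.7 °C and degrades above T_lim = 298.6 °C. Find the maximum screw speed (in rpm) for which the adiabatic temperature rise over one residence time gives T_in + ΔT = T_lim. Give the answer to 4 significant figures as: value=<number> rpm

Throughput in SI: Q_s = 238.7 kg/h ÷ 3600 s/h = 0.0663056 kg/s
t_res = M / Q_s = 8.13 / 0.0663056 = 122.614 s
D = 113.9 mm = 0.1139 m;  h = 3.91 mm = 0.00391 m
ΔT_a = T_lim − T_in = 298.6 − 209.7 = 88.9 K
Invert ΔT = ηγ̇²t_res/(ρcp) for γ̇: γ̇_max² = ΔT_a ρ cp / (η t_res) = 88.9·1293·2419 / (4839·122.614) = 468.641 s⁻²
γ̇_max = sqrt(468.641) = 21.6481 s⁻¹
N_max = γ̇_max·h / (π·D) = 21.6481 · 0.00391 / (π · 0.1139) = 0.23655 rev/s = 14.193 rpm

value=14.19 rpm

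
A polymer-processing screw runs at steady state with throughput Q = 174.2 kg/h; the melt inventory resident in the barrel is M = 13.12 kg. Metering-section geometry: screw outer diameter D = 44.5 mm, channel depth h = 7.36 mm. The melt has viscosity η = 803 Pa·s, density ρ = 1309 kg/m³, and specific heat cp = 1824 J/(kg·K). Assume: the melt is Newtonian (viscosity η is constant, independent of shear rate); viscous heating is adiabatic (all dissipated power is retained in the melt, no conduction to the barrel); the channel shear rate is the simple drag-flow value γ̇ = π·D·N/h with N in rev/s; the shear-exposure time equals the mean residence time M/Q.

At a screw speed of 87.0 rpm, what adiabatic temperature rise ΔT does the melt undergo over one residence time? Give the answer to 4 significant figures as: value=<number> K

value=69.17 K

Convert throughput: Q = 174.2 kg/h = 174.2/3600 = 0.0483889 kg/s
t_res = M / Q_s = 13.12 / 0.0483889 = 271.137 s
Geometry in metres: D = 44.5 mm → 0.0445 m, h = 7.36 mm → 0.00736 m; screw speed N = 87.0 rpm = 1.45 rev/s
γ̇ = π·D·N / h = π · 0.0445 · 1.45 / 0.00736 = 27.5423 s⁻¹
Adiabatic rise: ΔT = η γ̇² t_res / (ρ cp) = 803·(27.5423)²·271.137 / (1309·1824) = 69.1734 K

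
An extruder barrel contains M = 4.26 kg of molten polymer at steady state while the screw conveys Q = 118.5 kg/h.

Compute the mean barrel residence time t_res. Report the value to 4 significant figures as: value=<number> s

value=129.4 s

Q_s = Q / 3600 = 118.5 / 3600 = 0.0329167 kg/s
t_res = M / Q_s = 4.26 ÷ 0.0329167 = 129.418 s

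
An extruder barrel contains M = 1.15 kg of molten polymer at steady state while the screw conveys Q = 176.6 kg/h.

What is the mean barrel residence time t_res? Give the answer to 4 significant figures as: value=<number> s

Q_s = Q / 3600 = 176.6 / 3600 = 0.0490556 kg/s
t_res = M / Q_s = 1.15 / 0.0490556 = 23.4428 s

value=23.44 s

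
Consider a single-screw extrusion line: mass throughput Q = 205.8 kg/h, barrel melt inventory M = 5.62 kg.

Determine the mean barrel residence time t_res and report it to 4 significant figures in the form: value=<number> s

Throughput in SI: Q_s = 205.8 kg/h ÷ 3600 s/h = 0.0571667 kg/s
t_res = M / Q_s = 5.62 ÷ 0.0571667 = 98.309 s

value=98.31 s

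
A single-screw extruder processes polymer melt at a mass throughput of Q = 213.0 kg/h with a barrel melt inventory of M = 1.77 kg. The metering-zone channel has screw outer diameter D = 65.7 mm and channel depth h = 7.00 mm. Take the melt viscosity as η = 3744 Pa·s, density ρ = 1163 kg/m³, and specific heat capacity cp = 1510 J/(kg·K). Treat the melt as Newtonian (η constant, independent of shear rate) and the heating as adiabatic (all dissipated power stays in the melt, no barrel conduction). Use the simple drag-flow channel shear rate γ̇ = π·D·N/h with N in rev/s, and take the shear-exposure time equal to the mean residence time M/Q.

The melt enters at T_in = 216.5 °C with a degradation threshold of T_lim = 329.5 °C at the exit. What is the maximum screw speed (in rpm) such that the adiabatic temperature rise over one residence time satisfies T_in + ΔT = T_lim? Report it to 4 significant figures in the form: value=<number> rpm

value=85.65 rpm

Throughput in SI: Q_s = 213.0 kg/h ÷ 3600 s/h = 0.0591667 kg/s
Mean residence time: t_res = M/Q_s = 1.77 kg / 0.0591667 kg/s = 29.9155 s
Convert to metres: D = 0.0657 m, h = 0.007 m
ΔT_a = T_lim − T_in = 329.5 °C − 216.5 °C = 113 K
γ̇_max² = ΔT_a·ρ·cp/(η·t_res) = 113·1163·1510/(3744·29.9155) = 1771.75 s⁻²
Take the square root: γ̇_max = √(1771.75) = 42.0922 s⁻¹
N_max = γ̇_max·h / (π·D) = 42.0922 · 0.007 / (π · 0.0657) = 1.42753 rev/s = 85.6516 rpm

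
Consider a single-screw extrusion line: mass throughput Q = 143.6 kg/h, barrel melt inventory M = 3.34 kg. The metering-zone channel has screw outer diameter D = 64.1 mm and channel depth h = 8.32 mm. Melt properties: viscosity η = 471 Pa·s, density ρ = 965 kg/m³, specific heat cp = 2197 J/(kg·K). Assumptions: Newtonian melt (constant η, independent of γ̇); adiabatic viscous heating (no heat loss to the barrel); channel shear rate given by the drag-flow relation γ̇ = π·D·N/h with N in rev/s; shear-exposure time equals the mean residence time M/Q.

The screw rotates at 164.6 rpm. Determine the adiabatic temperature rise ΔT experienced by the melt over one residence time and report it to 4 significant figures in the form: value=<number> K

Throughput in SI: Q_s = 143.6 kg/h ÷ 3600 s/h = 0.0398889 kg/s
t_res = M / Q_s = 3.34 / 0.0398889 = 83.7326 s
Geometry in metres: D = 64.1 mm → 0.0641 m, h = 8.32 mm → 0.00832 m; screw speed N = 164.6 rpm = 2.74333 rev/s
Shear rate: γ̇ = πDN/h = π·0.0641·2.74333/0.00832 = 66.3992 s⁻¹
ΔT = η·γ̇²·t_res / (ρ·cp) = 471 · (66.3992)² · 83.7326 / (965 · 2197) = 82.0133 K

value=82.01 K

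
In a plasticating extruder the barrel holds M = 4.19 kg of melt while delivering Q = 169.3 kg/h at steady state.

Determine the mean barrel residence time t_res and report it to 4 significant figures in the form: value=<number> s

Q_s = Q / 3600 = 169.3 / 3600 = 0.0470278 kg/s
t_res = M / Q_s = 4.19 / 0.0470278 = 89.0963 s

value=89.10 s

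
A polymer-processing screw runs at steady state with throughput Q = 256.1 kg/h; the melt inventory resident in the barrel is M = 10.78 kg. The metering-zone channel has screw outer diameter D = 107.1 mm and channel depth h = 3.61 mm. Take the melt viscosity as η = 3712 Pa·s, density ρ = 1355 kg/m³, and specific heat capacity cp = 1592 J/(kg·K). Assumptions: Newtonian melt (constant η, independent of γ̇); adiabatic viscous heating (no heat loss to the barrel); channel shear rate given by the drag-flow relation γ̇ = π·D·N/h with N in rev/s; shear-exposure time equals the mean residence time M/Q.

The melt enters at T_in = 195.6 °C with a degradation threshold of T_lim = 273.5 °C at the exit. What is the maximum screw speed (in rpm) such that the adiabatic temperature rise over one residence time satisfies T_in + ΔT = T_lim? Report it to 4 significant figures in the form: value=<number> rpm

value=11.13 rpm

Q_s = Q / 3600 = 256.1 / 3600 = 0.0711389 kg/s
t_res = M / Q_s = 10.78 / 0.0711389 = 151.535 s
Geometry in SI: D = 107.1 mm → 0.1071 m, h = 3.61 mm → 0.00361 m
ΔT_a = T_lim − T_in = 273.5 °C − 195.6 °C = 77.9 K
γ̇_max² = ΔT_a·ρ·cp / (η·t_res) = [77.9 × 1355 × 1592] / [3712 × 151.535] = 298.745 s⁻²
γ̇_max = √298.745 = 17.2842 s⁻¹
N_max = γ̇_max·h / (π·D) = 17.2842 · 0.00361 / (π · 0.1071) = 0.185446 rev/s = 11.1268 rpm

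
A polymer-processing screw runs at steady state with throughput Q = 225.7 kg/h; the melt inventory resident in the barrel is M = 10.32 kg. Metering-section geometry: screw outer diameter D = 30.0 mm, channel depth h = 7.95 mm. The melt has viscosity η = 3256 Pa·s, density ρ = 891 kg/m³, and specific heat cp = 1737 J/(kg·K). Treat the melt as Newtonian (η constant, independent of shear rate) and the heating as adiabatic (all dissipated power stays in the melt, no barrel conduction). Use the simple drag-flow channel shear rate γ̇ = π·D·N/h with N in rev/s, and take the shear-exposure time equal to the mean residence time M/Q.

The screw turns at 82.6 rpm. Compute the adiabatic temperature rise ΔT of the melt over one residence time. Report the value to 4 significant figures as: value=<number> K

value=92.24 K

Convert throughput: Q = 225.7 kg/h = 225.7/3600 = 0.0626944 kg/s
t_res = M / Q_s = 10.32 ÷ 0.0626944 = 164.608 s
D = 30.0 mm = 0.03 m;  h = 7.95 mm = 0.00795 m;  N = 82.6 rpm / 60 = 1.37667 rev/s
γ̇ = π D N / h = (π)(0.03)(1.37667) / 0.00795 = 16.3205 s⁻¹
ΔT = η·γ̇²·t_res / (ρ·cp) = 3256 · (16.3205)² · 164.608 / (891 · 1737) = 92.2408 K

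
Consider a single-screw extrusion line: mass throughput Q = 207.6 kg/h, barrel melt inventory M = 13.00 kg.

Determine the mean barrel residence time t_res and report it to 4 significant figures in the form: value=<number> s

Q_s = Q / 3600 = 207.6 / 3600 = 0.0576667 kg/s
t_res = M / Q_s = 13.00 / 0.0576667 = 225.434 s

value=225.4 s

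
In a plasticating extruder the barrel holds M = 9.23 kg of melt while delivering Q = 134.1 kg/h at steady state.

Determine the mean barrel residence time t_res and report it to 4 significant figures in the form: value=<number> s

Convert throughput: Q = 134.1 kg/h = 134.1/3600 = 0.03725 kg/s
t_res = M / Q_s = 9.23 ÷ 0.03725 = 247.785 s

value=247.8 s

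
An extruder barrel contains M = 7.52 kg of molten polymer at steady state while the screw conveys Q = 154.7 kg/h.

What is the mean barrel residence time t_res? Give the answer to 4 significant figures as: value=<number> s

value=175.0 s

Convert throughput: Q = 154.7 kg/h = 154.7/3600 = 0.0429722 kg/s
t_res = M / Q_s = 7.52 / 0.0429722 = 174.997 s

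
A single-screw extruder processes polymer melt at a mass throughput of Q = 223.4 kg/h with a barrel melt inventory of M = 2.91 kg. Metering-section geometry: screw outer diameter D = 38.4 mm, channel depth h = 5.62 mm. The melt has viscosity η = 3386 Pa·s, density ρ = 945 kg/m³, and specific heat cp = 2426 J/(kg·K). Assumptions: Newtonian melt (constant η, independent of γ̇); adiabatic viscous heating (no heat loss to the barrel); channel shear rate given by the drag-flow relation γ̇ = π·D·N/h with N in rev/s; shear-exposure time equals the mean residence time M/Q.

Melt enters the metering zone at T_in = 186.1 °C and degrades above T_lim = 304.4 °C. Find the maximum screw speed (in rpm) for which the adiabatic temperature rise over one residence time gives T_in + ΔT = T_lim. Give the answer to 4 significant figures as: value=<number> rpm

Convert throughput: Q = 223.4 kg/h = 223.4/3600 = 0.0620556 kg/s
t_res = M / Q_s = 2.91 ÷ 0.0620556 = 46.8935 s
Geometry in SI: D = 38.4 mm → 0.0384 m, h = 5.62 mm → 0.00562 m
Allowable rise: ΔT_a = T_lim − T_in = 304.4 − 186.1 = 118.3 K
γ̇_max² = ΔT_a·ρ·cp/(η·t_res) = 118.3·945·2426/(3386·46.8935) = 1708.08 s⁻²
γ̇_max = sqrt(1708.08) = 41.3289 s⁻¹
Solve γ̇ = πDN/h for N: N_max = γ̇_max·h/(π·D) = 41.3289 × 0.00562 / (π × 0.0384) = 1.92535 rev/s = 115.521 rpm

value=115.5 rpm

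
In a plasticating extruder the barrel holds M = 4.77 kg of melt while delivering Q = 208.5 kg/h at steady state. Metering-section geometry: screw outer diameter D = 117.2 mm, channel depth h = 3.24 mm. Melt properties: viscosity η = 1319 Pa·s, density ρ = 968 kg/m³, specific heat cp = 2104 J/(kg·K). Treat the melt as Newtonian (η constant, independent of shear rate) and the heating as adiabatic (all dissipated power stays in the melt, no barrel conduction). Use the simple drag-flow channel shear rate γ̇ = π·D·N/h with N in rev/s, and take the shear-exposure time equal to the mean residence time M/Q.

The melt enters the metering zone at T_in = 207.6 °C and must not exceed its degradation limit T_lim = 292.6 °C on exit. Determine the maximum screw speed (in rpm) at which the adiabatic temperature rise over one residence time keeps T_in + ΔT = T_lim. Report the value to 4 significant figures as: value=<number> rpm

value=21.08 rpm

Throughput in SI: Q_s = 208.5 kg/h ÷ 3600 s/h = 0.0579167 kg/s
t_res = M / Q_s = 4.77 / 0.0579167 = 82.3597 s
Convert to metres: D = 0.1172 m, h = 0.00324 m
ΔT_a = T_lim − T_in = 292.6 − 207.6 = 85 K
γ̇_max² = ΔT_a·ρ·cp / (η·t_res) = [85 × 968 × 2104] / [1319 × 82.3597] = 1593.6 s⁻²
γ̇_max = √1593.6 = 39.92 s⁻¹
Solve γ̇ = πDN/h for N: N_max = γ̇_max·h/(π·D) = 39.92 × 0.00324 / (π × 0.1172) = 0.351283 rev/s = 21.077 rpm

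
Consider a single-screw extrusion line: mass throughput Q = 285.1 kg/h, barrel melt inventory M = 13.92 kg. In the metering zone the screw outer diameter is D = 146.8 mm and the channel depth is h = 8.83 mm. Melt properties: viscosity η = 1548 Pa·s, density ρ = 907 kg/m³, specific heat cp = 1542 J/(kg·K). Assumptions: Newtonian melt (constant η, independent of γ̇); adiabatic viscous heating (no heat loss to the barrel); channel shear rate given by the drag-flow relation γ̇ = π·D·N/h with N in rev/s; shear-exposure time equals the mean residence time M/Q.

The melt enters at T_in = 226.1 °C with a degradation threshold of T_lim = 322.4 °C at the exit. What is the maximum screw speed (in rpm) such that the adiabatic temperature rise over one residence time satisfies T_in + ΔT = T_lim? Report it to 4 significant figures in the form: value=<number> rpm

value=25.56 rpm

Q_s = Q / 3600 = 285.1 / 3600 = 0.0791944 kg/s
t_res = M / Q_s = 13.92 / 0.0791944 = 175.77 s
Convert to metres: D = 0.1468 m, h = 0.00883 m
ΔT_a = T_lim − T_in = 322.4 − 226.1 = 96.3 K
γ̇_max² = ΔT_a·ρ·cp/(η·t_res) = 96.3·907·1542/(1548·175.77) = 494.997 s⁻²
γ̇_max = √494.997 = 22.2485 s⁻¹
N_max = γ̇_max·h / (π·D) = 22.2485 · 0.00883 / (π · 0.1468) = 0.425977 rev/s = 25.5586 rpm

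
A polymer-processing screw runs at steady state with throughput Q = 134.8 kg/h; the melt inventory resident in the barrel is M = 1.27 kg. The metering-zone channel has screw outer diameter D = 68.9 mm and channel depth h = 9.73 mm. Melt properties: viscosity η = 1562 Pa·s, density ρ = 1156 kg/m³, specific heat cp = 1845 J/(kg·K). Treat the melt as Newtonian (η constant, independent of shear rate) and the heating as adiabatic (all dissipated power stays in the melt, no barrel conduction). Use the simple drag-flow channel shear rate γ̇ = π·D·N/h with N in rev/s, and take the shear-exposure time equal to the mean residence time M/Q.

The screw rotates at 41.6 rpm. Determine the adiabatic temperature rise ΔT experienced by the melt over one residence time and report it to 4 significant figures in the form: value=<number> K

Convert throughput: Q = 134.8 kg/h = 134.8/3600 = 0.0374444 kg/s
Mean residence time: t_res = M/Q_s = 1.27 kg / 0.0374444 kg/s = 33.9169 s
Geometry in metres: D = 68.9 mm → 0.0689 m, h = 9.73 mm → 0.00973 m; screw speed N = 41.6 rpm = 0.693333 rev/s
γ̇ = π·D·N / h = π · 0.0689 · 0.693333 / 0.00973 = 15.424 s⁻¹
ΔT = η·γ̇²·t_res / (ρ·cp) = 1562 · (15.424)² · 33.9169 / (1156 · 1845) = 5.90935 K

value=5.909 K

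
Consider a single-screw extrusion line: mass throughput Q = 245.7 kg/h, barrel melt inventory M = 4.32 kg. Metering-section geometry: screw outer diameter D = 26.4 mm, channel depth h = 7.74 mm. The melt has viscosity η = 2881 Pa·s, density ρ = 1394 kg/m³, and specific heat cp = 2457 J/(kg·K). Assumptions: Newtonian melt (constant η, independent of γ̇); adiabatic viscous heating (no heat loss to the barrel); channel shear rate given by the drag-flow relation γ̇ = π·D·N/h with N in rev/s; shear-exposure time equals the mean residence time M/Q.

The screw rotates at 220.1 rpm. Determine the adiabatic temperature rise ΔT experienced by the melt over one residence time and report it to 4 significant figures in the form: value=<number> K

value=82.27 K

Convert throughput: Q = 245.7 kg/h = 245.7/3600 = 0.06825 kg/s
t_res = M / Q_s = 4.32 ÷ 0.06825 = 63.2967 s
Geometry in metres: D = 26.4 mm → 0.0264 m, h = 7.74 mm → 0.00774 m; screw speed N = 220.1 rpm = 3.66833 rev/s
γ̇ = π D N / h = (π)(0.0264)(3.66833) / 0.00774 = 39.3081 s⁻¹
ΔT = η·γ̇²·t_res/(ρ·cp) = [2881 × 39.3081² × 63.2967] / [1394 × 2457] = 82.2659 K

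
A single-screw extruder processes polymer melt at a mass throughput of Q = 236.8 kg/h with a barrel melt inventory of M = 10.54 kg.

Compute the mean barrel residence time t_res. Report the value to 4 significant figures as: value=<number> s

value=160.2 s

Convert throughput: Q = 236.8 kg/h = 236.8/3600 = 0.0657778 kg/s
t_res = M / Q_s = 10.54 / 0.0657778 = 160.236 s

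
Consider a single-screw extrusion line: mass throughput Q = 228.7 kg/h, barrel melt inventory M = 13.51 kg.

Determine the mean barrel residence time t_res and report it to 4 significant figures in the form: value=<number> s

Convert throughput: Q = 228.7 kg/h = 228.7/3600 = 0.0635278 kg/s
Mean residence time: t_res = M/Q_s = 13.51 kg / 0.0635278 kg/s = 212.663 s

value=212.7 s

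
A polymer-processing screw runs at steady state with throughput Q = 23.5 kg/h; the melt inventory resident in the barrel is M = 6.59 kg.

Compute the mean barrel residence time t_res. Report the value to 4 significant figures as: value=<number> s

value=1010. s

Convert throughput: Q = 23.5 kg/h = 23.5/3600 = 0.00652778 kg/s
Mean residence time: t_res = M/Q_s = 6.59 kg / 0.00652778 kg/s = 1009.53 s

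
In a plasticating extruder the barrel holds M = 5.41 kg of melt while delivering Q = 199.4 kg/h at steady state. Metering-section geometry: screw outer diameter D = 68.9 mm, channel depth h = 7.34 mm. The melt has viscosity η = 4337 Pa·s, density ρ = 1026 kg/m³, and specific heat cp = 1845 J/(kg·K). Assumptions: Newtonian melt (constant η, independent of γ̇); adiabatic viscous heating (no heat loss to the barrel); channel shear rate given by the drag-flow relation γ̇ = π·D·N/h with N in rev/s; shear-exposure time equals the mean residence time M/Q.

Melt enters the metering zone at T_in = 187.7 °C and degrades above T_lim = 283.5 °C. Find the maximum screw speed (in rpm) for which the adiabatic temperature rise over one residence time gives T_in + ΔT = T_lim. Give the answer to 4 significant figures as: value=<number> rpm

value=42.10 rpm

Convert throughput: Q = 199.4 kg/h = 199.4/3600 = 0.0553889 kg/s
t_res = M / Q_s = 5.41 ÷ 0.0553889 = 97.673 s
Geometry in SI: D = 68.9 mm → 0.0689 m, h = 7.34 mm → 0.00734 m
Allowable rise: ΔT_a = T_lim − T_in = 283.5 − 187.7 = 95.8 K
γ̇_max² = ΔT_a·ρ·cp / (η·t_res) = [95.8 × 1026 × 1845] / [4337 × 97.673] = 428.1 s⁻²
Take the square root: γ̇_max = √(428.1) = 20.6906 s⁻¹
Solve γ̇ = πDN/h for N: N_max = γ̇_max·h/(π·D) = 20.6906 × 0.00734 / (π × 0.0689) = 0.701616 rev/s = 42.097 rpm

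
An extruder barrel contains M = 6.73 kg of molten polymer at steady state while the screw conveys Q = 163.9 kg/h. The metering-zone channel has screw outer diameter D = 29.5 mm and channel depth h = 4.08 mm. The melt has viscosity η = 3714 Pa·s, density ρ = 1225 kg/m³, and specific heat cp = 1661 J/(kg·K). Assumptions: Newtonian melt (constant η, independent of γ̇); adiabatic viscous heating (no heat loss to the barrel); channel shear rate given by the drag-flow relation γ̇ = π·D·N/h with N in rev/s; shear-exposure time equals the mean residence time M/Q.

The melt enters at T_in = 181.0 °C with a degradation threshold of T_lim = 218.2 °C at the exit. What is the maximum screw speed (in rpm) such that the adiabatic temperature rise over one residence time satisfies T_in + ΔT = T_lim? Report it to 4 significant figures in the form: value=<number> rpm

value=31.02 rpm

Q_s = Q / 3600 = 163.9 / 3600 = 0.0455278 kg/s
t_res = M / Q_s = 6.73 / 0.0455278 = 147.822 s
Geometry in SI: D = 29.5 mm → 0.0295 m, h = 4.08 mm → 0.00408 m
Allowable rise: ΔT_a = T_lim − T_in = 218.2 − 181.0 = 37.2 K
γ̇_max² = ΔT_a·ρ·cp/(η·t_res) = 37.2·1225·1661/(3714·147.822) = 137.869 s⁻²
γ̇_max = √137.869 = 11.7418 s⁻¹
N_max = γ̇_max h / (πD) = 11.7418·0.00408/(π·0.0295) = 0.516919 rev/s → ×60 = 31.0151 rpm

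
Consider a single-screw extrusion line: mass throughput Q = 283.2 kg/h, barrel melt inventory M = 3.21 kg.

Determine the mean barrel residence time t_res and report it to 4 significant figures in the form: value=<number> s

value=40.81 s

Throughput in SI: Q_s = 283.2 kg/h ÷ 3600 s/h = 0.0786667 kg/s
Mean residence time: t_res = M/Q_s = 3.21 kg / 0.0786667 kg/s = 40.8051 s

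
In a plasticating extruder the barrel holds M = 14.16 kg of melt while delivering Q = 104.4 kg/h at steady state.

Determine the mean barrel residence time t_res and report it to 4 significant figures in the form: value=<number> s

value=488.3 s

Throughput in SI: Q_s = 104.4 kg/h ÷ 3600 s/h = 0.029 kg/s
t_res = M / Q_s = 14.16 ÷ 0.029 = 488.276 s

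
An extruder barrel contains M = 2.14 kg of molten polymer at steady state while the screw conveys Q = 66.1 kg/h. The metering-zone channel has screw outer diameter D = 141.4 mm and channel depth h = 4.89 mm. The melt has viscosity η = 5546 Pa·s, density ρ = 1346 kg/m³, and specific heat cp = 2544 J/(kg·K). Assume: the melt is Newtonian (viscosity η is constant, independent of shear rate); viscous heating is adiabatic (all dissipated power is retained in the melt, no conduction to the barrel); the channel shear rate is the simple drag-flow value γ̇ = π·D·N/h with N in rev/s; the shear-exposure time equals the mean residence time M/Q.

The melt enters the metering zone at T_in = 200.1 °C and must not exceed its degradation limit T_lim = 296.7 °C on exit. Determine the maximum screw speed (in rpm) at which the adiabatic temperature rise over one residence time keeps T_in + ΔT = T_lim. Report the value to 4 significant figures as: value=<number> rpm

value=14.94 rpm

Throughput in SI: Q_s = 66.1 kg/h ÷ 3600 s/h = 0.0183611 kg/s
t_res = M / Q_s = 2.14 / 0.0183611 = 116.551 s
D = 141.4 mm = 0.1414 m;  h = 4.89 mm = 0.00489 m
Allowable rise: ΔT_a = T_lim − T_in = 296.7 − 200.1 = 96.6 K
γ̇_max² = ΔT_a·ρ·cp/(η·t_res) = 96.6·1346·2544/(5546·116.551) = 511.734 s⁻²
Take the square root: γ̇_max = √(511.734) = 22.6215 s⁻¹
N_max = γ̇_max h / (πD) = 22.6215·0.00489/(π·0.1414) = 0.249019 rev/s → ×60 = 14.9411 rpm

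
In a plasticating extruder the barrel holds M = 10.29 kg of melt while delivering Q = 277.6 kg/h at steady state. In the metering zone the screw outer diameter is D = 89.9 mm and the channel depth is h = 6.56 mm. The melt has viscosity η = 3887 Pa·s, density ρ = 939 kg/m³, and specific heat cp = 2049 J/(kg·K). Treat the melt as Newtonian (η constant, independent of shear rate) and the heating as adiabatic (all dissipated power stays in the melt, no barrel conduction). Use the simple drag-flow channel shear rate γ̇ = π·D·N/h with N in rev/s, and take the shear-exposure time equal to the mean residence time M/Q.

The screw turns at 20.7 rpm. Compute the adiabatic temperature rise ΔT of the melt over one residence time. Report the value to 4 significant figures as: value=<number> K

Convert throughput: Q = 277.6 kg/h = 277.6/3600 = 0.0771111 kg/s
Mean residence time: t_res = M/Q_s = 10.29 kg / 0.0771111 kg/s = 133.444 s
Convert to SI: D = 0.0899 m, h = 0.00656 m, N = 20.7/60 = 0.345 rev/s
Shear rate: γ̇ = πDN/h = π·0.0899·0.345/0.00656 = 14.8534 s⁻¹
Adiabatic rise: ΔT = η γ̇² t_res / (ρ cp) = 3887·(14.8534)²·133.444 / (939·2049) = 59.4778 K

value=59.48 K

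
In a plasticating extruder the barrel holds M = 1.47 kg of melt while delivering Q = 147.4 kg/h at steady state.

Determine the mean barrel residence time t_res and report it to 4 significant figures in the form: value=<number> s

Convert throughput: Q = 147.4 kg/h = 147.4/3600 = 0.0409444 kg/s
t_res = M / Q_s = 1.47 ÷ 0.0409444 = 35.9023 s

value=35.90 s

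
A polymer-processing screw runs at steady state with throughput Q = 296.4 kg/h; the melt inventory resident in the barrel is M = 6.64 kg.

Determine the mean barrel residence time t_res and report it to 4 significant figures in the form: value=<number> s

Throughput in SI: Q_s = 296.4 kg/h ÷ 3600 s/h = 0.0823333 kg/s
t_res = M / Q_s = 6.64 / 0.0823333 = 80.6478 s

value=80.65 s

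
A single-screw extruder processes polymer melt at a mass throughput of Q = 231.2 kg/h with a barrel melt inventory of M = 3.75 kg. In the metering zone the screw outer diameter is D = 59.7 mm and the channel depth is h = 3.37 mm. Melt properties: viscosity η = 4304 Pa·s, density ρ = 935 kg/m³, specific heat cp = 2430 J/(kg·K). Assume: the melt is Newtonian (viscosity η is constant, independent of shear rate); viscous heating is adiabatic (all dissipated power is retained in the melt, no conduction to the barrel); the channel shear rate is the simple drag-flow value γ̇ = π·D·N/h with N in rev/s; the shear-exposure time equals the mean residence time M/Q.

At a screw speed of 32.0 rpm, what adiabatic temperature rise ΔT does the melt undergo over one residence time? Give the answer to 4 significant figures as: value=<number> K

Throughput in SI: Q_s = 231.2 kg/h ÷ 3600 s/h = 0.0642222 kg/s
Mean residence time: t_res = M/Q_s = 3.75 kg / 0.0642222 kg/s = 58.391 s
Geometry in metres: D = 59.7 mm → 0.0597 m, h = 3.37 mm → 0.00337 m; screw speed N = 32.0 rpm = 0.533333 rev/s
γ̇ = π·D·N / h = π · 0.0597 · 0.533333 / 0.00337 = 29.682 s⁻¹
Adiabatic rise: ΔT = η γ̇² t_res / (ρ cp) = 4304·(29.682)²·58.391 / (935·2430) = 97.451 K

value=97.45 K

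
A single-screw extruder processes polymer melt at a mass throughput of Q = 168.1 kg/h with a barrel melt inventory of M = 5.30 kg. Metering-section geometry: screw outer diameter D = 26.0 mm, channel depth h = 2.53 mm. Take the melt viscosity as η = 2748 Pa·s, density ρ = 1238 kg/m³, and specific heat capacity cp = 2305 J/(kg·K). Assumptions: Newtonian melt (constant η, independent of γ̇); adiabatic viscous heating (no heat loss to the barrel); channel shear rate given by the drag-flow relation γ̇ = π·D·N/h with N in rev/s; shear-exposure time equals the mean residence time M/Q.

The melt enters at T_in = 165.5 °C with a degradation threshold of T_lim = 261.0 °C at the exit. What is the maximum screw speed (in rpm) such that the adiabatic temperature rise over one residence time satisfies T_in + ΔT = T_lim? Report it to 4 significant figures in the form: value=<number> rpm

value=54.93 rpm

Q_s = Q / 3600 = 168.1 / 3600 = 0.0466944 kg/s
Mean residence time: t_res = M/Q_s = 5.30 kg / 0.0466944 kg/s = 113.504 s
D = 26.0 mm = 0.026 m;  h = 2.53 mm = 0.00253 m
ΔT_a = T_lim − T_in = 261.0 − 165.5 = 95.5 K
γ̇_max² = ΔT_a·ρ·cp/(η·t_res) = 95.5·1238·2305/(2748·113.504) = 873.711 s⁻²
γ̇_max = sqrt(873.711) = 29.5586 s⁻¹
Solve γ̇ = πDN/h for N: N_max = γ̇_max·h/(π·D) = 29.5586 × 0.00253 / (π × 0.026) = 0.915548 rev/s = 54.9329 rpm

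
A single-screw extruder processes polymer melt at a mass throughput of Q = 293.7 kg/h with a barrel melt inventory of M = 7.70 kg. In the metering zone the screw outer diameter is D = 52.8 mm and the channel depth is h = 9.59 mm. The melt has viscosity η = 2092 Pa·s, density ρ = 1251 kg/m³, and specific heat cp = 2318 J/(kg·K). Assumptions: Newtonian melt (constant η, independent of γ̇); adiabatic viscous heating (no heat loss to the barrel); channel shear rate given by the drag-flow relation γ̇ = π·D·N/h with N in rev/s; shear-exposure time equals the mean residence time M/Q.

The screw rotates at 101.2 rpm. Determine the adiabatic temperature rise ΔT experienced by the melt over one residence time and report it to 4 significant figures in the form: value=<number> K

value=57.95 K

Throughput in SI: Q_s = 293.7 kg/h ÷ 3600 s/h = 0.0815833 kg/s
Mean residence time: t_res = M/Q_s = 7.70 kg / 0.0815833 kg/s = 94.382 s
D = 52.8 mm = 0.0528 m;  h = 9.59 mm = 0.00959 m;  N = 101.2 rpm / 60 = 1.68667 rev/s
γ̇ = π·D·N / h = π · 0.0528 · 1.68667 / 0.00959 = 29.1739 s⁻¹
ΔT = η·γ̇²·t_res / (ρ·cp) = 2092 · (29.1739)² · 94.382 / (1251 · 2318) = 57.9521 K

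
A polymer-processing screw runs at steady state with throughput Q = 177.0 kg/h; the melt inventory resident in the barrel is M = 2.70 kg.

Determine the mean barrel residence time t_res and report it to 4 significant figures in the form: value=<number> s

Convert throughput: Q = 177.0 kg/h = 177.0/3600 = 0.0491667 kg/s
Mean residence time: t_res = M/Q_s = 2.70 kg / 0.0491667 kg/s = 54.9153 s

value=54.92 s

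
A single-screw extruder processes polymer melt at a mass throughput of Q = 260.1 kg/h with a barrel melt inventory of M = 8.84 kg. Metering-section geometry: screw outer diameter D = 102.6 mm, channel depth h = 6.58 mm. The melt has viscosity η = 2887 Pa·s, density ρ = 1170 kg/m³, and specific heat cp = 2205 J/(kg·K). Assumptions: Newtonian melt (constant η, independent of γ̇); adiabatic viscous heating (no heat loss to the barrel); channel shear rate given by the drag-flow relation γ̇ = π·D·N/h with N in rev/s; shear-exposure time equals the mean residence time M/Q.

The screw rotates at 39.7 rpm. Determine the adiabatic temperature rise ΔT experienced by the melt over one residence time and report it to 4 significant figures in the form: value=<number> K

Q_s = Q / 3600 = 260.1 / 3600 = 0.07225 kg/s
Mean residence time: t_res = M/Q_s = 8.84 kg / 0.07225 kg/s = 122.353 s
Convert to SI: D = 0.1026 m, h = 0.00658 m, N = 39.7/60 = 0.661667 rev/s
γ̇ = π·D·N / h = π · 0.1026 · 0.661667 / 0.00658 = 32.4124 s⁻¹
Adiabatic rise: ΔT = η γ̇² t_res / (ρ cp) = 2887·(32.4124)²·122.353 / (1170·2205) = 143.843 K

value=143.8 K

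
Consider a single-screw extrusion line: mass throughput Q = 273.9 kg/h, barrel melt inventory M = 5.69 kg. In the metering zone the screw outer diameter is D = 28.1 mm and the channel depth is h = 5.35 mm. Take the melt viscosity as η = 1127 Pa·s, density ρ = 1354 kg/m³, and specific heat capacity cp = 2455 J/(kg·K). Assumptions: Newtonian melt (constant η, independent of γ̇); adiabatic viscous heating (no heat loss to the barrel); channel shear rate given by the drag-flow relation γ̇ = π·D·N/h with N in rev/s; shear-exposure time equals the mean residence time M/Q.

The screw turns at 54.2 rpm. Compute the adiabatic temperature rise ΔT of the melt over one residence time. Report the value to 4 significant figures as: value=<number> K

value=5.633 K

Q_s = Q / 3600 = 273.9 / 3600 = 0.0760833 kg/s
Mean residence time: t_res = M/Q_s = 5.69 kg / 0.0760833 kg/s = 74.7864 s
Convert to SI: D = 0.0281 m, h = 0.00535 m, N = 54.2/60 = 0.903333 rev/s
Shear rate: γ̇ = πDN/h = π·0.0281·0.903333/0.00535 = 14.9056 s⁻¹
Adiabatic rise: ΔT = η γ̇² t_res / (ρ cp) = 1127·(14.9056)²·74.7864 / (1354·2455) = 5.63349 K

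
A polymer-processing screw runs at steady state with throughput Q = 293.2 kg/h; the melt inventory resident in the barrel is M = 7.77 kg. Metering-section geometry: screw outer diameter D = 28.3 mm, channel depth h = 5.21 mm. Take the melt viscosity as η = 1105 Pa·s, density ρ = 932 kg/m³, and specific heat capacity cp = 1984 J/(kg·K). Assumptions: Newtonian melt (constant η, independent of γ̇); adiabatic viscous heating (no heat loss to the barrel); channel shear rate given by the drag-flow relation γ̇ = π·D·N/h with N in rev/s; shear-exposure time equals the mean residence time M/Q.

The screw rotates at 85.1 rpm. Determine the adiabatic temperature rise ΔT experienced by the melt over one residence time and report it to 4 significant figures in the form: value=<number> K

value=33.40 K

Convert throughput: Q = 293.2 kg/h = 293.2/3600 = 0.0814444 kg/s
t_res = M / Q_s = 7.77 / 0.0814444 = 95.4025 s
Convert to SI: D = 0.0283 m, h = 0.00521 m, N = 85.1/60 = 1.41833 rev/s
γ̇ = π·D·N / h = π · 0.0283 · 1.41833 / 0.00521 = 24.2034 s⁻¹
Adiabatic rise: ΔT = η γ̇² t_res / (ρ cp) = 1105·(24.2034)²·95.4025 / (932·1984) = 33.3978 K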